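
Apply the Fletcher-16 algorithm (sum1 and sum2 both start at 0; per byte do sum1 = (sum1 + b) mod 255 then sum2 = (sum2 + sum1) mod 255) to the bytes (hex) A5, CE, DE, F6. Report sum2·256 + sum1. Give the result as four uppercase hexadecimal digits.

Running sums (mod 255):
  after byte 0 (A5): sum1=165, sum2=165
  after byte 1 (CE): sum1=116, sum2=26
  after byte 2 (DE): sum1=83, sum2=109
  after byte 3 (F6): sum1=74, sum2=183
Checksum = sum2·256 + sum1 = 183·256 + 74 = 46922 = 0xB74A.

B74A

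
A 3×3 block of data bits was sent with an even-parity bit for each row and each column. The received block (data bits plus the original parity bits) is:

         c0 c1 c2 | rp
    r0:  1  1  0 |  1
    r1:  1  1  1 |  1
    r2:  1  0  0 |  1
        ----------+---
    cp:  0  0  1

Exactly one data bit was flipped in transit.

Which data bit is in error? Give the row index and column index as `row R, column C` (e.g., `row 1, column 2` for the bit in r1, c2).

row 0, column 0

Recompute each row's even parity and compare to rp:
  r0: data parity 0, sent rp 1 → mismatch
  r1: data parity 1, sent rp 1 → ok
  r2: data parity 1, sent rp 1 → ok
Recompute each column's even parity and compare to cp:
  c0: data parity 1, sent cp 0 → mismatch
  c1: data parity 0, sent cp 0 → ok
  c2: data parity 1, sent cp 1 → ok
Exactly one row (r0) and one column (c0) fail → the flipped bit is at their intersection.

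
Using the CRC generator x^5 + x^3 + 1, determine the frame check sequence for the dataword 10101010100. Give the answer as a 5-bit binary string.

Append 5 zeros: 1010101010000000. Divide by 101001 (XOR where the leading bit is 1):
  pos 0: 101010 XOR 101001 = 000011
  pos 4: 111010 XOR 101001 = 010011
  pos 5: 100110 XOR 101001 = 001111
  pos 7: 111100 XOR 101001 = 010101
  pos 8: 101010 XOR 101001 = 000011
Remainder (last 5 bits) = 01100. This is the CRC / FCS.

01100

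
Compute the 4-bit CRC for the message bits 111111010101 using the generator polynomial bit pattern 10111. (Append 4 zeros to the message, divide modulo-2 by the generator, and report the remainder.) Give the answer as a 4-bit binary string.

Append 4 zeros: 1111110101010000. Divide by 10111 (XOR where the leading bit is 1):
  pos 0: 11111 XOR 10111 = 01000
  pos 1: 10001 XOR 10111 = 00110
  pos 3: 11001 XOR 10111 = 01110
  pos 4: 11100 XOR 10111 = 01011
  pos 5: 10111 XOR 10111 = 00000
  pos 11: 10000 XOR 10111 = 00111
Remainder (last 4 bits) = 0111. This is the CRC / FCS.

0111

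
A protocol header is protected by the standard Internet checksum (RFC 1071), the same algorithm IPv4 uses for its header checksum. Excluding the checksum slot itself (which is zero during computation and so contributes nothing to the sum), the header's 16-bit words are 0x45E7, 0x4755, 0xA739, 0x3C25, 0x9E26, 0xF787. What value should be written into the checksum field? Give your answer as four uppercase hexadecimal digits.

F9B5

One's-complement addition (fold any carry out of bit 15 back into bit 0):
  0x45E7 + 0x4755 = 0x08D3C
  0x8D3C + 0xA739 = 0x13475 → wrap carry → 0x3476
  0x3476 + 0x3C25 = 0x0709B
  0x709B + 0x9E26 = 0x10EC1 → wrap carry → 0x0EC2
  0x0EC2 + 0xF787 = 0x10649 → wrap carry → 0x064A
One's-complement sum = 0x064A.
Checksum = ~0x064A & 0xFFFF = 0xF9B5.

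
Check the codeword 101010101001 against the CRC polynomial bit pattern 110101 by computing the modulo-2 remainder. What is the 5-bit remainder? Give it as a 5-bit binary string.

Modulo-2 division of 101010101001 by 110101:
  pos 0: 101010 XOR 110101 = 011111
  pos 1: 111111 XOR 110101 = 001010
  pos 3: 101001 XOR 110101 = 011100
  pos 4: 111000 XOR 110101 = 001101
  pos 6: 110101 XOR 110101 = 000000
Remainder = 00000 (zero — the frame passes the CRC check).

00000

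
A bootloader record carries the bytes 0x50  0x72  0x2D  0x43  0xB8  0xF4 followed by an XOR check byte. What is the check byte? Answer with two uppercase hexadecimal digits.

00

XOR the bytes together:
  start with 0x50
  0x50 ⊕ 0x72 = 0x22
  0x22 ⊕ 0x2D = 0x0F
  0x0F ⊕ 0x43 = 0x4C
  0x4C ⊕ 0xB8 = 0xF4
  0xF4 ⊕ 0xF4 = 0x00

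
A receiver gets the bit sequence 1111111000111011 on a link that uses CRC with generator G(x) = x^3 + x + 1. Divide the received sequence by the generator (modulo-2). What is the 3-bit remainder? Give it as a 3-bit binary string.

001

Modulo-2 division of 1111111000111011 by 1011:
  pos 0: 1111 XOR 1011 = 0100
  pos 1: 1001 XOR 1011 = 0010
  pos 3: 1011 XOR 1011 = 0000
  pos 10: 1110 XOR 1011 = 0101
  pos 11: 1011 XOR 1011 = 0000
Remainder = 001 (nonzero — an error is detected).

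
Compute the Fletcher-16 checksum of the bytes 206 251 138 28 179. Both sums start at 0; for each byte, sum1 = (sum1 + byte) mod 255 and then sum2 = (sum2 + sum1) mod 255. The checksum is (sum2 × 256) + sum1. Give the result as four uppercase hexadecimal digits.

8525

Running sums (mod 255):
  after byte 0 (206): sum1=206, sum2=206
  after byte 1 (251): sum1=202, sum2=153
  after byte 2 (138): sum1=85, sum2=238
  after byte 3 (28): sum1=113, sum2=96
  after byte 4 (179): sum1=37, sum2=133
Checksum = sum2·256 + sum1 = 133·256 + 37 = 34085 = 0x8525.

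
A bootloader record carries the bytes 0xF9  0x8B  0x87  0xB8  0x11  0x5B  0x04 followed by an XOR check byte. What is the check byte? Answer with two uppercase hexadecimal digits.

03

XOR the bytes together:
  start with 0xF9
  0xF9 ⊕ 0x8B = 0x72
  0x72 ⊕ 0x87 = 0xF5
  0xF5 ⊕ 0xB8 = 0x4D
  0x4D ⊕ 0x11 = 0x5C
  0x5C ⊕ 0x5B = 0x07
  0x07 ⊕ 0x04 = 0x03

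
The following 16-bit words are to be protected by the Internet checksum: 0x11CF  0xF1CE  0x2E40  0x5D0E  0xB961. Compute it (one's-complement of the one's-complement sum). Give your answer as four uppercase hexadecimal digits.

B7B1

One's-complement addition (fold any carry out of bit 15 back into bit 0):
  0x11CF + 0xF1CE = 0x1039D → wrap carry → 0x039E
  0x039E + 0x2E40 = 0x031DE
  0x31DE + 0x5D0E = 0x08EEC
  0x8EEC + 0xB961 = 0x1484D → wrap carry → 0x484E
One's-complement sum = 0x484E.
Checksum = ~0x484E & 0xFFFF = 0xB7B1.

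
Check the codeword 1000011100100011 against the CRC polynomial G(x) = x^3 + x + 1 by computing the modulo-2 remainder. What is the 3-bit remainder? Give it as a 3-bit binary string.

Modulo-2 division of 1000011100100011 by 1011:
  pos 0: 1000 XOR 1011 = 0011
  pos 2: 1101 XOR 1011 = 0110
  pos 3: 1101 XOR 1011 = 0110
  pos 4: 1101 XOR 1011 = 0110
  pos 5: 1100 XOR 1011 = 0111
  pos 6: 1110 XOR 1011 = 0101
  pos 7: 1011 XOR 1011 = 0000
Remainder = 011 (nonzero — an error is detected).

011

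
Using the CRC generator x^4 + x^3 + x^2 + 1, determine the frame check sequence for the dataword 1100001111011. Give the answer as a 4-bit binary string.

Append 4 zeros: 11000011110110000. Divide by 11101 (XOR where the leading bit is 1):
  pos 0: 11000 XOR 11101 = 00101
  pos 2: 10101 XOR 11101 = 01000
  pos 3: 10001 XOR 11101 = 01100
  pos 4: 11001 XOR 11101 = 00100
  pos 6: 10010 XOR 11101 = 01111
  pos 7: 11111 XOR 11101 = 00010
  pos 10: 10100 XOR 11101 = 01001
  pos 11: 10010 XOR 11101 = 01111
  pos 12: 11110 XOR 11101 = 00011
Remainder (last 4 bits) = 0011. This is the CRC / FCS.

0011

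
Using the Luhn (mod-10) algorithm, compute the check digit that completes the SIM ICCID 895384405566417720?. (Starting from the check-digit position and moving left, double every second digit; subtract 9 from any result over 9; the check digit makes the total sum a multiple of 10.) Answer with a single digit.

Partial digits right→left: 0 2 7 7 1 4 6 6 5 5 0 4 4 8 3 5 9 8
Double every second digit counting from the check-digit position (so the 1st, 3rd, 5th, ... of the partial from the right).
  doubled (with −9 where >9): 0 5 2 3 1 0 8 6 9 → sum 34
  kept as-is: 2 7 4 6 5 4 8 5 8 → sum 49
Total = 34 + 49 = 83.
Check digit = (10 − (83 mod 10)) mod 10 = 7.

7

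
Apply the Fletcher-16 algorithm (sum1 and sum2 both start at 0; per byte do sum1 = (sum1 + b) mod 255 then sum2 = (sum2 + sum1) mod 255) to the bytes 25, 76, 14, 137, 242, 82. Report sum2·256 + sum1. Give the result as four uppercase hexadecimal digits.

2142

Running sums (mod 255):
  after byte 0 (25): sum1=25, sum2=25
  after byte 1 (76): sum1=101, sum2=126
  after byte 2 (14): sum1=115, sum2=241
  after byte 3 (137): sum1=252, sum2=238
  after byte 4 (242): sum1=239, sum2=222
  after byte 5 (82): sum1=66, sum2=33
Checksum = sum2·256 + sum1 = 33·256 + 66 = 8514 = 0x2142.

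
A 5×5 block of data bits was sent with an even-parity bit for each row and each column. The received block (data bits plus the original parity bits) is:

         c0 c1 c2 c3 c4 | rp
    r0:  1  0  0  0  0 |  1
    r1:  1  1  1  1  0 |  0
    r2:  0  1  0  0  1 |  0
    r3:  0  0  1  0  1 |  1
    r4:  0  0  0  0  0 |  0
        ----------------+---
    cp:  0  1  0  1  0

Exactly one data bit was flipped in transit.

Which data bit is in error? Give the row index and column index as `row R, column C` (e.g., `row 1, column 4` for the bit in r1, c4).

row 3, column 1

Recompute each row's even parity and compare to rp:
  r0: data parity 1, sent rp 1 → ok
  r1: data parity 0, sent rp 0 → ok
  r2: data parity 0, sent rp 0 → ok
  r3: data parity 0, sent rp 1 → mismatch
  r4: data parity 0, sent rp 0 → ok
Recompute each column's even parity and compare to cp:
  c0: data parity 0, sent cp 0 → ok
  c1: data parity 0, sent cp 1 → mismatch
  c2: data parity 0, sent cp 0 → ok
  c3: data parity 1, sent cp 1 → ok
  c4: data parity 0, sent cp 0 → ok
Exactly one row (r3) and one column (c1) fail → the flipped bit is at their intersection.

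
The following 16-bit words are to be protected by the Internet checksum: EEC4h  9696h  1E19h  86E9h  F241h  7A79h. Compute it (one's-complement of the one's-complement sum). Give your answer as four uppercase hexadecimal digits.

68E6

One's-complement addition (fold any carry out of bit 15 back into bit 0):
  0xEEC4 + 0x9696 = 0x1855A → wrap carry → 0x855B
  0x855B + 0x1E19 = 0x0A374
  0xA374 + 0x86E9 = 0x12A5D → wrap carry → 0x2A5E
  0x2A5E + 0xF241 = 0x11C9F → wrap carry → 0x1CA0
  0x1CA0 + 0x7A79 = 0x09719
One's-complement sum = 0x9719.
Checksum = ~0x9719 & 0xFFFF = 0x68E6.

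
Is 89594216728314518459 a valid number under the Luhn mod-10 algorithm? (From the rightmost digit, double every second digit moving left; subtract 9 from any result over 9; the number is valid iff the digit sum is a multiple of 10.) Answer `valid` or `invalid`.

valid

From the right, keep odd positions and double even positions (subtract 9 from any doubled value over 9):
  doubled (positions 2,4,...): 1 7 1 2 7 5 2 8 1 7 → sum 41
  kept (positions 1,3,...): 9 4 1 4 3 2 6 2 9 9 → sum 49
Total = 90.
90 mod 10 = 0, so the number is valid.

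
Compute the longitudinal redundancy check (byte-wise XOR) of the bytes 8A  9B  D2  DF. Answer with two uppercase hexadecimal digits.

XOR the bytes together:
  start with 0x8A
  0x8A ⊕ 0x9B = 0x11
  0x11 ⊕ 0xD2 = 0xC3
  0xC3 ⊕ 0xDF = 0x1C

1C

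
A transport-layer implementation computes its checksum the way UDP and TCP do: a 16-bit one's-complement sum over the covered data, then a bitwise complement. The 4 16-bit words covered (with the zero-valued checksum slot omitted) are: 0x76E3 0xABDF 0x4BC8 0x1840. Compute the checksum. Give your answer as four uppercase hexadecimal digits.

7934

One's-complement addition (fold any carry out of bit 15 back into bit 0):
  0x76E3 + 0xABDF = 0x122C2 → wrap carry → 0x22C3
  0x22C3 + 0x4BC8 = 0x06E8B
  0x6E8B + 0x1840 = 0x086CB
One's-complement sum = 0x86CB.
Checksum = ~0x86CB & 0xFFFF = 0x7934.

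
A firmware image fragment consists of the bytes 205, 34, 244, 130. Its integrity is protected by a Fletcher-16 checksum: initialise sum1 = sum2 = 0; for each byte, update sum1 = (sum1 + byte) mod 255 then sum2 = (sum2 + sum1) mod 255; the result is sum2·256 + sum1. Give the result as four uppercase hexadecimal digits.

Running sums (mod 255):
  after byte 0 (205): sum1=205, sum2=205
  after byte 1 (34): sum1=239, sum2=189
  after byte 2 (244): sum1=228, sum2=162
  after byte 3 (130): sum1=103, sum2=10
Checksum = sum2·256 + sum1 = 10·256 + 103 = 2663 = 0x0A67.

0A67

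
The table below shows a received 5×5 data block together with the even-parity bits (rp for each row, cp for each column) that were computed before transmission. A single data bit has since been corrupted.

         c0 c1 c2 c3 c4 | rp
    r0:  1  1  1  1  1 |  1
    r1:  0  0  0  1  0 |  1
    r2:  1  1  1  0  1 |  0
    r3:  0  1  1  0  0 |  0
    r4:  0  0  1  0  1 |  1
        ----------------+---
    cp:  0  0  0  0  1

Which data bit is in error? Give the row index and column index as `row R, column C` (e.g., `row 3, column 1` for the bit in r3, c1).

Recompute each row's even parity and compare to rp:
  r0: data parity 1, sent rp 1 → ok
  r1: data parity 1, sent rp 1 → ok
  r2: data parity 0, sent rp 0 → ok
  r3: data parity 0, sent rp 0 → ok
  r4: data parity 0, sent rp 1 → mismatch
Recompute each column's even parity and compare to cp:
  c0: data parity 0, sent cp 0 → ok
  c1: data parity 1, sent cp 0 → mismatch
  c2: data parity 0, sent cp 0 → ok
  c3: data parity 0, sent cp 0 → ok
  c4: data parity 1, sent cp 1 → ok
Exactly one row (r4) and one column (c1) fail → the flipped bit is at their intersection.

row 4, column 1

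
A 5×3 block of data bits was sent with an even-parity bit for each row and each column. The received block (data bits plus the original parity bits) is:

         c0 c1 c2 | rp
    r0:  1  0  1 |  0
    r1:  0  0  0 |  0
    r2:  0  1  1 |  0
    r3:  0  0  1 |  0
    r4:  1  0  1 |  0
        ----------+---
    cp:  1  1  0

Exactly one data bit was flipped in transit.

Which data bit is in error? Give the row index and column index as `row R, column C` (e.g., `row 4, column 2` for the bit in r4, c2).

Recompute each row's even parity and compare to rp:
  r0: data parity 0, sent rp 0 → ok
  r1: data parity 0, sent rp 0 → ok
  r2: data parity 0, sent rp 0 → ok
  r3: data parity 1, sent rp 0 → mismatch
  r4: data parity 0, sent rp 0 → ok
Recompute each column's even parity and compare to cp:
  c0: data parity 0, sent cp 1 → mismatch
  c1: data parity 1, sent cp 1 → ok
  c2: data parity 0, sent cp 0 → ok
Exactly one row (r3) and one column (c0) fail → the flipped bit is at their intersection.

row 3, column 0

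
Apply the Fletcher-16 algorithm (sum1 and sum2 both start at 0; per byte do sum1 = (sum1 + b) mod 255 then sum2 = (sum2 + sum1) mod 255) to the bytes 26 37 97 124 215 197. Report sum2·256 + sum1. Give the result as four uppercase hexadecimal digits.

C6BA

Running sums (mod 255):
  after byte 0 (26): sum1=26, sum2=26
  after byte 1 (37): sum1=63, sum2=89
  after byte 2 (97): sum1=160, sum2=249
  after byte 3 (124): sum1=29, sum2=23
  after byte 4 (215): sum1=244, sum2=12
  after byte 5 (197): sum1=186, sum2=198
Checksum = sum2·256 + sum1 = 198·256 + 186 = 50874 = 0xC6BA.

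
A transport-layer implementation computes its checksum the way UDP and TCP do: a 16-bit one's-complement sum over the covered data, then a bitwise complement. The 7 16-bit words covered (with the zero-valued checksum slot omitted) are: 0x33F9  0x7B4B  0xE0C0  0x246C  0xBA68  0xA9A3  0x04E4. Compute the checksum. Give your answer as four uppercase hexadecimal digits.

E29D

One's-complement addition (fold any carry out of bit 15 back into bit 0):
  0x33F9 + 0x7B4B = 0x0AF44
  0xAF44 + 0xE0C0 = 0x19004 → wrap carry → 0x9005
  0x9005 + 0x246C = 0x0B471
  0xB471 + 0xBA68 = 0x16ED9 → wrap carry → 0x6EDA
  0x6EDA + 0xA9A3 = 0x1187D → wrap carry → 0x187E
  0x187E + 0x04E4 = 0x01D62
One's-complement sum = 0x1D62.
Checksum = ~0x1D62 & 0xFFFF = 0xE29D.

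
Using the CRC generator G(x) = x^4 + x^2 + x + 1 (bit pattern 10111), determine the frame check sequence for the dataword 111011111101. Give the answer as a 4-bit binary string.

Append 4 zeros: 1110111111010000. Divide by 10111 (XOR where the leading bit is 1):
  pos 0: 11101 XOR 10111 = 01010
  pos 1: 10101 XOR 10111 = 00010
  pos 4: 10111 XOR 10111 = 00000
  pos 9: 10100 XOR 10111 = 00011
Remainder (last 4 bits) = 1100. This is the CRC / FCS.

1100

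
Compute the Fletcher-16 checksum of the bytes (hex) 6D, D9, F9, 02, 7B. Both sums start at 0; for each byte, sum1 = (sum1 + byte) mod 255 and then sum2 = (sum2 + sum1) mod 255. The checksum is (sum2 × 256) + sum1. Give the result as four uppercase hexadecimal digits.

Running sums (mod 255):
  after byte 0 (6D): sum1=109, sum2=109
  after byte 1 (D9): sum1=71, sum2=180
  after byte 2 (F9): sum1=65, sum2=245
  after byte 3 (02): sum1=67, sum2=57
  after byte 4 (7B): sum1=190, sum2=247
Checksum = sum2·256 + sum1 = 247·256 + 190 = 63422 = 0xF7BE.

F7BE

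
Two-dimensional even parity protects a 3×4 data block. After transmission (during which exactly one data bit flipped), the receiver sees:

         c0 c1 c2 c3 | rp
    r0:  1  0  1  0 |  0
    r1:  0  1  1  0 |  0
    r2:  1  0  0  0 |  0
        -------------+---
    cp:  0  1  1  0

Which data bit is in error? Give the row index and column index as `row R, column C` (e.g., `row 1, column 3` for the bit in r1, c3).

row 2, column 2

Recompute each row's even parity and compare to rp:
  r0: data parity 0, sent rp 0 → ok
  r1: data parity 0, sent rp 0 → ok
  r2: data parity 1, sent rp 0 → mismatch
Recompute each column's even parity and compare to cp:
  c0: data parity 0, sent cp 0 → ok
  c1: data parity 1, sent cp 1 → ok
  c2: data parity 0, sent cp 1 → mismatch
  c3: data parity 0, sent cp 0 → ok
Exactly one row (r2) and one column (c2) fail → the flipped bit is at their intersection.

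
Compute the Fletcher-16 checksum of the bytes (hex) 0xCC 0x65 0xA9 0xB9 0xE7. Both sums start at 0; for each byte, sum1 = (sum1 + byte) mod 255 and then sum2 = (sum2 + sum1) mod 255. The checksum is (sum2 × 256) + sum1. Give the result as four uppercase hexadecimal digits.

Running sums (mod 255):
  after byte 0 (0xCC): sum1=204, sum2=204
  after byte 1 (0x65): sum1=50, sum2=254
  after byte 2 (0xA9): sum1=219, sum2=218
  after byte 3 (0xB9): sum1=149, sum2=112
  after byte 4 (0xE7): sum1=125, sum2=237
Checksum = sum2·256 + sum1 = 237·256 + 125 = 60797 = 0xED7D.

ED7D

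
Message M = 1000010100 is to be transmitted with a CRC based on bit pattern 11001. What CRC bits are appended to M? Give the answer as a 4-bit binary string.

0111

Append 4 zeros: 10000101000000. Divide by 11001 (XOR where the leading bit is 1):
  pos 0: 10000 XOR 11001 = 01001
  pos 1: 10011 XOR 11001 = 01010
  pos 2: 10100 XOR 11001 = 01101
  pos 3: 11011 XOR 11001 = 00010
  pos 6: 10000 XOR 11001 = 01001
  pos 7: 10010 XOR 11001 = 01011
  pos 8: 10110 XOR 11001 = 01111
  pos 9: 11110 XOR 11001 = 00111
Remainder (last 4 bits) = 0111. This is the CRC / FCS.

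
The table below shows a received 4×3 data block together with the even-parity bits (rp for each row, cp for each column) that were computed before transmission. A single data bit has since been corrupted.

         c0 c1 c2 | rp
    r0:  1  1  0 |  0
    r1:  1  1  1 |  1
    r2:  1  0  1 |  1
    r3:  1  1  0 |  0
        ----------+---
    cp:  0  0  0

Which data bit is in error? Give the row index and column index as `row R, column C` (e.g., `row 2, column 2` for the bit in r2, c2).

Recompute each row's even parity and compare to rp:
  r0: data parity 0, sent rp 0 → ok
  r1: data parity 1, sent rp 1 → ok
  r2: data parity 0, sent rp 1 → mismatch
  r3: data parity 0, sent rp 0 → ok
Recompute each column's even parity and compare to cp:
  c0: data parity 0, sent cp 0 → ok
  c1: data parity 1, sent cp 0 → mismatch
  c2: data parity 0, sent cp 0 → ok
Exactly one row (r2) and one column (c1) fail → the flipped bit is at their intersection.

row 2, column 1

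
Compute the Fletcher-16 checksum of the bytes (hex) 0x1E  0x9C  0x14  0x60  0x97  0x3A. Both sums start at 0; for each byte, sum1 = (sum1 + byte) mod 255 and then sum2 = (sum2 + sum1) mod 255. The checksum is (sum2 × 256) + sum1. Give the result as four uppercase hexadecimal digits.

Running sums (mod 255):
  after byte 0 (0x1E): sum1=30, sum2=30
  after byte 1 (0x9C): sum1=186, sum2=216
  after byte 2 (0x14): sum1=206, sum2=167
  after byte 3 (0x60): sum1=47, sum2=214
  after byte 4 (0x97): sum1=198, sum2=157
  after byte 5 (0x3A): sum1=1, sum2=158
Checksum = sum2·256 + sum1 = 158·256 + 1 = 40449 = 0x9E01.

9E01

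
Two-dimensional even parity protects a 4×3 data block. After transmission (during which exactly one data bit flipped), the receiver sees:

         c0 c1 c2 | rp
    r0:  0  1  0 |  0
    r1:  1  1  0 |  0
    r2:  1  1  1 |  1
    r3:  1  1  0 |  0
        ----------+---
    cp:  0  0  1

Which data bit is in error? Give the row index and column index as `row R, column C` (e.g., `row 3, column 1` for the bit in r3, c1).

Recompute each row's even parity and compare to rp:
  r0: data parity 1, sent rp 0 → mismatch
  r1: data parity 0, sent rp 0 → ok
  r2: data parity 1, sent rp 1 → ok
  r3: data parity 0, sent rp 0 → ok
Recompute each column's even parity and compare to cp:
  c0: data parity 1, sent cp 0 → mismatch
  c1: data parity 0, sent cp 0 → ok
  c2: data parity 1, sent cp 1 → ok
Exactly one row (r0) and one column (c0) fail → the flipped bit is at their intersection.

row 0, column 0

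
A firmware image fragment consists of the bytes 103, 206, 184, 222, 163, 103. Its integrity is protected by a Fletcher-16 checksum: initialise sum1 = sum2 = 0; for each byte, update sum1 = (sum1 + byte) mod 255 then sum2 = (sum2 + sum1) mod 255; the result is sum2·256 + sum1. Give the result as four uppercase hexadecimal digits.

A4D8

Running sums (mod 255):
  after byte 0 (103): sum1=103, sum2=103
  after byte 1 (206): sum1=54, sum2=157
  after byte 2 (184): sum1=238, sum2=140
  after byte 3 (222): sum1=205, sum2=90
  after byte 4 (163): sum1=113, sum2=203
  after byte 5 (103): sum1=216, sum2=164
Checksum = sum2·256 + sum1 = 164·256 + 216 = 42200 = 0xA4D8.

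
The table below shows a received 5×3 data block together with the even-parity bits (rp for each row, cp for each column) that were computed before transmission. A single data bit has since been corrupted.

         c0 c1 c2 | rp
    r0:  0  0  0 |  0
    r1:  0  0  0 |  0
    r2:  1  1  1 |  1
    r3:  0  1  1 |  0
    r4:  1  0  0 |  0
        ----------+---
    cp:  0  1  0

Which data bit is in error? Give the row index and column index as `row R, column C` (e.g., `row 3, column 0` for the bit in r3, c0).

Recompute each row's even parity and compare to rp:
  r0: data parity 0, sent rp 0 → ok
  r1: data parity 0, sent rp 0 → ok
  r2: data parity 1, sent rp 1 → ok
  r3: data parity 0, sent rp 0 → ok
  r4: data parity 1, sent rp 0 → mismatch
Recompute each column's even parity and compare to cp:
  c0: data parity 0, sent cp 0 → ok
  c1: data parity 0, sent cp 1 → mismatch
  c2: data parity 0, sent cp 0 → ok
Exactly one row (r4) and one column (c1) fail → the flipped bit is at their intersection.

row 4, column 1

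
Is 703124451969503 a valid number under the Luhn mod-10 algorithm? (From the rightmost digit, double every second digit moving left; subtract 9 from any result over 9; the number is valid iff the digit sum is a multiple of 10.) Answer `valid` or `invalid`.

From the right, keep odd positions and double even positions (subtract 9 from any doubled value over 9):
  doubled (positions 2,4,...): 0 9 9 1 8 2 0 → sum 29
  kept (positions 1,3,...): 3 5 6 1 4 2 3 7 → sum 31
Total = 60.
60 mod 10 = 0, so the number is valid.

valid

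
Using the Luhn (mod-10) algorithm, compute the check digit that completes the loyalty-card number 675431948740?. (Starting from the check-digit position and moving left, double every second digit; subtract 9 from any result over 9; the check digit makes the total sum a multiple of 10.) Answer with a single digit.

7

Partial digits right→left: 0 4 7 8 4 9 1 3 4 5 7 6
Double every second digit counting from the check-digit position (so the 1st, 3rd, 5th, ... of the partial from the right).
  doubled (with −9 where >9): 0 5 8 2 8 5 → sum 28
  kept as-is: 4 8 9 3 5 6 → sum 35
Total = 28 + 35 = 63.
Check digit = (10 − (63 mod 10)) mod 10 = 7.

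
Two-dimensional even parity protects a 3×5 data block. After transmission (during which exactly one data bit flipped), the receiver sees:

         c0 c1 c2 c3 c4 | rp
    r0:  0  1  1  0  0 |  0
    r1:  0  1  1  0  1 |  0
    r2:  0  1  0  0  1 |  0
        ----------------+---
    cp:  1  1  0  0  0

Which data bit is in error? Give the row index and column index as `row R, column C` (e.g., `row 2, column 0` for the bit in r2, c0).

Recompute each row's even parity and compare to rp:
  r0: data parity 0, sent rp 0 → ok
  r1: data parity 1, sent rp 0 → mismatch
  r2: data parity 0, sent rp 0 → ok
Recompute each column's even parity and compare to cp:
  c0: data parity 0, sent cp 1 → mismatch
  c1: data parity 1, sent cp 1 → ok
  c2: data parity 0, sent cp 0 → ok
  c3: data parity 0, sent cp 0 → ok
  c4: data parity 0, sent cp 0 → ok
Exactly one row (r1) and one column (c0) fail → the flipped bit is at their intersection.

row 1, column 0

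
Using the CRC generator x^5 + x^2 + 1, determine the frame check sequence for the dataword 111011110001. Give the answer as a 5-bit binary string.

11110

Append 5 zeros: 11101111000100000. Divide by 100101 (XOR where the leading bit is 1):
  pos 0: 111011 XOR 100101 = 011110
  pos 1: 111101 XOR 100101 = 011000
  pos 2: 110001 XOR 100101 = 010100
  pos 3: 101000 XOR 100101 = 001101
  pos 5: 110100 XOR 100101 = 010001
  pos 6: 100011 XOR 100101 = 000110
  pos 9: 110000 XOR 100101 = 010101
  pos 10: 101010 XOR 100101 = 001111
Remainder (last 5 bits) = 11110. This is the CRC / FCS.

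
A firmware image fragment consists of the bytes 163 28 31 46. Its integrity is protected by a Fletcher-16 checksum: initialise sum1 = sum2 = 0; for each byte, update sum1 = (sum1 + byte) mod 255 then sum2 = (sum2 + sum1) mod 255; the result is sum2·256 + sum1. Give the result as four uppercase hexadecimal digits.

Running sums (mod 255):
  after byte 0 (163): sum1=163, sum2=163
  after byte 1 (28): sum1=191, sum2=99
  after byte 2 (31): sum1=222, sum2=66
  after byte 3 (46): sum1=13, sum2=79
Checksum = sum2·256 + sum1 = 79·256 + 13 = 20237 = 0x4F0D.

4F0D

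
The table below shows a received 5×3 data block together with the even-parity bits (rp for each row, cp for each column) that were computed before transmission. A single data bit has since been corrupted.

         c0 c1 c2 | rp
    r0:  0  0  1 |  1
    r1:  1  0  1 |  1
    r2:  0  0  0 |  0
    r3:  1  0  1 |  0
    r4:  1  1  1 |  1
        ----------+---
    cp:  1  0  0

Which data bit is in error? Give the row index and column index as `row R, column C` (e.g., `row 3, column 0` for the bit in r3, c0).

row 1, column 1

Recompute each row's even parity and compare to rp:
  r0: data parity 1, sent rp 1 → ok
  r1: data parity 0, sent rp 1 → mismatch
  r2: data parity 0, sent rp 0 → ok
  r3: data parity 0, sent rp 0 → ok
  r4: data parity 1, sent rp 1 → ok
Recompute each column's even parity and compare to cp:
  c0: data parity 1, sent cp 1 → ok
  c1: data parity 1, sent cp 0 → mismatch
  c2: data parity 0, sent cp 0 → ok
Exactly one row (r1) and one column (c1) fail → the flipped bit is at their intersection.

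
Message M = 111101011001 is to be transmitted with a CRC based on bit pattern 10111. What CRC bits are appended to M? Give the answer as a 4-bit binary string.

Append 4 zeros: 1111010110010000. Divide by 10111 (XOR where the leading bit is 1):
  pos 0: 11110 XOR 10111 = 01001
  pos 1: 10011 XOR 10111 = 00100
  pos 3: 10001 XOR 10111 = 00110
  pos 5: 11010 XOR 10111 = 01101
  pos 6: 11010 XOR 10111 = 01101
  pos 7: 11011 XOR 10111 = 01100
  pos 8: 11000 XOR 10111 = 01111
  pos 9: 11110 XOR 10111 = 01001
  pos 10: 10010 XOR 10111 = 00101
Remainder (last 4 bits) = 1010. This is the CRC / FCS.

1010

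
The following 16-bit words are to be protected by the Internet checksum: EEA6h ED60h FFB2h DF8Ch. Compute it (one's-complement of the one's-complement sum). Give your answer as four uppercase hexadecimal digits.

44B8

One's-complement addition (fold any carry out of bit 15 back into bit 0):
  0xEEA6 + 0xED60 = 0x1DC06 → wrap carry → 0xDC07
  0xDC07 + 0xFFB2 = 0x1DBB9 → wrap carry → 0xDBBA
  0xDBBA + 0xDF8C = 0x1BB46 → wrap carry → 0xBB47
One's-complement sum = 0xBB47.
Checksum = ~0xBB47 & 0xFFFF = 0x44B8.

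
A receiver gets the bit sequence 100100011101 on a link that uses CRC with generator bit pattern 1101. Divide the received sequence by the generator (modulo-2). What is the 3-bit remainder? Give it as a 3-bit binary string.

010

Modulo-2 division of 100100011101 by 1101:
  pos 0: 1001 XOR 1101 = 0100
  pos 1: 1000 XOR 1101 = 0101
  pos 2: 1010 XOR 1101 = 0111
  pos 3: 1110 XOR 1101 = 0011
  pos 5: 1111 XOR 1101 = 0010
  pos 7: 1010 XOR 1101 = 0111
  pos 8: 1111 XOR 1101 = 0010
Remainder = 010 (nonzero — an error is detected).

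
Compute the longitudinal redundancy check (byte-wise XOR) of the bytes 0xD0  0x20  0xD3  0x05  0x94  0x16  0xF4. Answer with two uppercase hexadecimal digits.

XOR the bytes together:
  start with 0xD0
  0xD0 ⊕ 0x20 = 0xF0
  0xF0 ⊕ 0xD3 = 0x23
  0x23 ⊕ 0x05 = 0x26
  0x26 ⊕ 0x94 = 0xB2
  0xB2 ⊕ 0x16 = 0xA4
  0xA4 ⊕ 0xF4 = 0x50

50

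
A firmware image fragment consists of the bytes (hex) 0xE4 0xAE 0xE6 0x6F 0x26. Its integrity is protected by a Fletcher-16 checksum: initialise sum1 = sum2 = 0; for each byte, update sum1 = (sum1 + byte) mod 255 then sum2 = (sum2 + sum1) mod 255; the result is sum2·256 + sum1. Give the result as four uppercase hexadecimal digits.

EC10

Running sums (mod 255):
  after byte 0 (0xE4): sum1=228, sum2=228
  after byte 1 (0xAE): sum1=147, sum2=120
  after byte 2 (0xE6): sum1=122, sum2=242
  after byte 3 (0x6F): sum1=233, sum2=220
  after byte 4 (0x26): sum1=16, sum2=236
Checksum = sum2·256 + sum1 = 236·256 + 16 = 60432 = 0xEC10.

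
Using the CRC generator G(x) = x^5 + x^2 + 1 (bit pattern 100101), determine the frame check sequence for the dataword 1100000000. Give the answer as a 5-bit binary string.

00001

Append 5 zeros: 110000000000000. Divide by 100101 (XOR where the leading bit is 1):
  pos 0: 110000 XOR 100101 = 010101
  pos 1: 101010 XOR 100101 = 001111
  pos 3: 111100 XOR 100101 = 011001
  pos 4: 110010 XOR 100101 = 010111
  pos 5: 101110 XOR 100101 = 001011
  pos 7: 101100 XOR 100101 = 001001
  pos 9: 100100 XOR 100101 = 000001
Remainder (last 5 bits) = 00001. This is the CRC / FCS.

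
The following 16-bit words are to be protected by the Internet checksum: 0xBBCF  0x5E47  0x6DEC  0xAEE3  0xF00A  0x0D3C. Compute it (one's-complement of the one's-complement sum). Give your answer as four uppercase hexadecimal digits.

One's-complement addition (fold any carry out of bit 15 back into bit 0):
  0xBBCF + 0x5E47 = 0x11A16 → wrap carry → 0x1A17
  0x1A17 + 0x6DEC = 0x08803
  0x8803 + 0xAEE3 = 0x136E6 → wrap carry → 0x36E7
  0x36E7 + 0xF00A = 0x126F1 → wrap carry → 0x26F2
  0x26F2 + 0x0D3C = 0x0342E
One's-complement sum = 0x342E.
Checksum = ~0x342E & 0xFFFF = 0xCBD1.

CBD1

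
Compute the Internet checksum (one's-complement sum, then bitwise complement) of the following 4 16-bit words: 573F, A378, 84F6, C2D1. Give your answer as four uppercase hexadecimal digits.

BD7F

One's-complement addition (fold any carry out of bit 15 back into bit 0):
  0x573F + 0xA378 = 0x0FAB7
  0xFAB7 + 0x84F6 = 0x17FAD → wrap carry → 0x7FAE
  0x7FAE + 0xC2D1 = 0x1427F → wrap carry → 0x4280
One's-complement sum = 0x4280.
Checksum = ~0x4280 & 0xFFFF = 0xBD7F.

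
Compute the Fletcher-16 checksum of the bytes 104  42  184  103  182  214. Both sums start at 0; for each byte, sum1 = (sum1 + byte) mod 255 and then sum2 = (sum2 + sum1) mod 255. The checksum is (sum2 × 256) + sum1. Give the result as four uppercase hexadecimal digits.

A240

Running sums (mod 255):
  after byte 0 (104): sum1=104, sum2=104
  after byte 1 (42): sum1=146, sum2=250
  after byte 2 (184): sum1=75, sum2=70
  after byte 3 (103): sum1=178, sum2=248
  after byte 4 (182): sum1=105, sum2=98
  after byte 5 (214): sum1=64, sum2=162
Checksum = sum2·256 + sum1 = 162·256 + 64 = 41536 = 0xA240.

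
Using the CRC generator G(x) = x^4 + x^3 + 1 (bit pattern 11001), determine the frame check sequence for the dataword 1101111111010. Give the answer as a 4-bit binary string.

Append 4 zeros: 11011111110100000. Divide by 11001 (XOR where the leading bit is 1):
  pos 0: 11011 XOR 11001 = 00010
  pos 3: 10111 XOR 11001 = 01110
  pos 4: 11101 XOR 11001 = 00100
  pos 6: 10010 XOR 11001 = 01011
  pos 7: 10111 XOR 11001 = 01110
  pos 8: 11100 XOR 11001 = 00101
  pos 10: 10100 XOR 11001 = 01101
  pos 11: 11010 XOR 11001 = 00011
Remainder (last 4 bits) = 0110. This is the CRC / FCS.

0110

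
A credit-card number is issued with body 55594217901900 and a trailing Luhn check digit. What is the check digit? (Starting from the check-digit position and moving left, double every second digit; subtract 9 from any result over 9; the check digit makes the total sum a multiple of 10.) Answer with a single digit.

Partial digits right→left: 0 0 9 1 0 9 7 1 2 4 9 5 5 5
Double every second digit counting from the check-digit position (so the 1st, 3rd, 5th, ... of the partial from the right).
  doubled (with −9 where >9): 0 9 0 5 4 9 1 → sum 28
  kept as-is: 0 1 9 1 4 5 5 → sum 25
Total = 28 + 25 = 53.
Check digit = (10 − (53 mod 10)) mod 10 = 7.

7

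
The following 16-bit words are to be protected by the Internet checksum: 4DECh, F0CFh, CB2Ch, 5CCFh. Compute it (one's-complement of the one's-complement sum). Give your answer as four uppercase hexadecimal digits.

9947

One's-complement addition (fold any carry out of bit 15 back into bit 0):
  0x4DEC + 0xF0CF = 0x13EBB → wrap carry → 0x3EBC
  0x3EBC + 0xCB2C = 0x109E8 → wrap carry → 0x09E9
  0x09E9 + 0x5CCF = 0x066B8
One's-complement sum = 0x66B8.
Checksum = ~0x66B8 & 0xFFFF = 0x9947.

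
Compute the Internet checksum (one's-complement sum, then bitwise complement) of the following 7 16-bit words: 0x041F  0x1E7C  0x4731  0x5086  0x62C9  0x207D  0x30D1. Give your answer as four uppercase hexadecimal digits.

One's-complement addition (fold any carry out of bit 15 back into bit 0):
  0x041F + 0x1E7C = 0x0229B
  0x229B + 0x4731 = 0x069CC
  0x69CC + 0x5086 = 0x0BA52
  0xBA52 + 0x62C9 = 0x11D1B → wrap carry → 0x1D1C
  0x1D1C + 0x207D = 0x03D99
  0x3D99 + 0x30D1 = 0x06E6A
One's-complement sum = 0x6E6A.
Checksum = ~0x6E6A & 0xFFFF = 0x9195.

9195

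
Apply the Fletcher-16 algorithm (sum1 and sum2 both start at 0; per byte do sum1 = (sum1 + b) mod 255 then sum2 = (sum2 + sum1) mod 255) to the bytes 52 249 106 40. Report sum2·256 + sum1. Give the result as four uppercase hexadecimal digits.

Running sums (mod 255):
  after byte 0 (52): sum1=52, sum2=52
  after byte 1 (249): sum1=46, sum2=98
  after byte 2 (106): sum1=152, sum2=250
  after byte 3 (40): sum1=192, sum2=187
Checksum = sum2·256 + sum1 = 187·256 + 192 = 48064 = 0xBBC0.

BBC0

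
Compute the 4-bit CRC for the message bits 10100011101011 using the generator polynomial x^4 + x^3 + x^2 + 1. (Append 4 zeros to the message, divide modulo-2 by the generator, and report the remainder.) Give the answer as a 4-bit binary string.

Append 4 zeros: 101000111010110000. Divide by 11101 (XOR where the leading bit is 1):
  pos 0: 10100 XOR 11101 = 01001
  pos 1: 10010 XOR 11101 = 01111
  pos 2: 11111 XOR 11101 = 00010
  pos 5: 10110 XOR 11101 = 01011
  pos 6: 10111 XOR 11101 = 01010
  pos 7: 10100 XOR 11101 = 01001
  pos 8: 10011 XOR 11101 = 01110
  pos 9: 11101 XOR 11101 = 00000
Remainder (last 4 bits) = 0000. This is the CRC / FCS.

0000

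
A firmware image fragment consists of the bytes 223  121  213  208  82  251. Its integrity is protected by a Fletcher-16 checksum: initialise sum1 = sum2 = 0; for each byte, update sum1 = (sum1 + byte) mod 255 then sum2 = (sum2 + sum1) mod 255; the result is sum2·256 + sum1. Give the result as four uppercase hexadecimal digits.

Running sums (mod 255):
  after byte 0 (223): sum1=223, sum2=223
  after byte 1 (121): sum1=89, sum2=57
  after byte 2 (213): sum1=47, sum2=104
  after byte 3 (208): sum1=0, sum2=104
  after byte 4 (82): sum1=82, sum2=186
  after byte 5 (251): sum1=78, sum2=9
Checksum = sum2·256 + sum1 = 9·256 + 78 = 2382 = 0x094E.

094E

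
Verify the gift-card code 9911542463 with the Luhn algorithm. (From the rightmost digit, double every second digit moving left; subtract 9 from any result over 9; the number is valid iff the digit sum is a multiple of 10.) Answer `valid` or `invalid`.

valid

From the right, keep odd positions and double even positions (subtract 9 from any doubled value over 9):
  doubled (positions 2,4,...): 3 4 1 2 9 → sum 19
  kept (positions 1,3,...): 3 4 4 1 9 → sum 21
Total = 40.
40 mod 10 = 0, so the number is valid.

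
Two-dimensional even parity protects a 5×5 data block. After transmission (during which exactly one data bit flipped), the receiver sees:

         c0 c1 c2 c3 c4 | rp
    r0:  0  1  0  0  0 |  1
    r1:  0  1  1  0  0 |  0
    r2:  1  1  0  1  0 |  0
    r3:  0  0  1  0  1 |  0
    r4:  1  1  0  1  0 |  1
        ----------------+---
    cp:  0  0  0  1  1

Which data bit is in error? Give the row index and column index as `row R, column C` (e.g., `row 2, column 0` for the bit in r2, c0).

Recompute each row's even parity and compare to rp:
  r0: data parity 1, sent rp 1 → ok
  r1: data parity 0, sent rp 0 → ok
  r2: data parity 1, sent rp 0 → mismatch
  r3: data parity 0, sent rp 0 → ok
  r4: data parity 1, sent rp 1 → ok
Recompute each column's even parity and compare to cp:
  c0: data parity 0, sent cp 0 → ok
  c1: data parity 0, sent cp 0 → ok
  c2: data parity 0, sent cp 0 → ok
  c3: data parity 0, sent cp 1 → mismatch
  c4: data parity 1, sent cp 1 → ok
Exactly one row (r2) and one column (c3) fail → the flipped bit is at their intersection.

row 2, column 3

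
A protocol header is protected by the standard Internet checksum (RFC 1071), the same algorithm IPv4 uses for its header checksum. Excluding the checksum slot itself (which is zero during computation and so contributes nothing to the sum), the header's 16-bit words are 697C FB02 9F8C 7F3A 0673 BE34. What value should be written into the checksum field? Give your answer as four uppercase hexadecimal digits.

One's-complement addition (fold any carry out of bit 15 back into bit 0):
  0x697C + 0xFB02 = 0x1647E → wrap carry → 0x647F
  0x647F + 0x9F8C = 0x1040B → wrap carry → 0x040C
  0x040C + 0x7F3A = 0x08346
  0x8346 + 0x0673 = 0x089B9
  0x89B9 + 0xBE34 = 0x147ED → wrap carry → 0x47EE
One's-complement sum = 0x47EE.
Checksum = ~0x47EE & 0xFFFF = 0xB811.

B811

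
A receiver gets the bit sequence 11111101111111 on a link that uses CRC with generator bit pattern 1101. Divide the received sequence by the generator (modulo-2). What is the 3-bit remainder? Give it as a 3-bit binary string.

Modulo-2 division of 11111101111111 by 1101:
  pos 0: 1111 XOR 1101 = 0010
  pos 2: 1011 XOR 1101 = 0110
  pos 3: 1100 XOR 1101 = 0001
  pos 6: 1111 XOR 1101 = 0010
  pos 8: 1011 XOR 1101 = 0110
  pos 9: 1101 XOR 1101 = 0000
Remainder = 001 (nonzero — an error is detected).

001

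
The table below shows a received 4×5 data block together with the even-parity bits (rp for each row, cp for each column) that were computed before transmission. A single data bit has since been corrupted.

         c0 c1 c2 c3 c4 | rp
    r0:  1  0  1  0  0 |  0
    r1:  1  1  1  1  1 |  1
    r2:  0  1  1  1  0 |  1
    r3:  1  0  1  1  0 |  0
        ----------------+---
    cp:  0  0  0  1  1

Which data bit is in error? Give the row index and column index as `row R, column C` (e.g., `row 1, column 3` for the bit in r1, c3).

Recompute each row's even parity and compare to rp:
  r0: data parity 0, sent rp 0 → ok
  r1: data parity 1, sent rp 1 → ok
  r2: data parity 1, sent rp 1 → ok
  r3: data parity 1, sent rp 0 → mismatch
Recompute each column's even parity and compare to cp:
  c0: data parity 1, sent cp 0 → mismatch
  c1: data parity 0, sent cp 0 → ok
  c2: data parity 0, sent cp 0 → ok
  c3: data parity 1, sent cp 1 → ok
  c4: data parity 1, sent cp 1 → ok
Exactly one row (r3) and one column (c0) fail → the flipped bit is at their intersection.

row 3, column 0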